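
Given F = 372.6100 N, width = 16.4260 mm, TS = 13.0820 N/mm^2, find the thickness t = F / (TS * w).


Formula: t = F / (TS * w)
Substituting: t = 372.6100 / (13.0820 * 16.4260)
Result: 1.7340 mm


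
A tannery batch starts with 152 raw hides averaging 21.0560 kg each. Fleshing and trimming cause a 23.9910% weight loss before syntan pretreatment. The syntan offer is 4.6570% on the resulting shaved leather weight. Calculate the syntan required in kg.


Total_raw = N * avg_wt = 152 * 21.0560 = 3200.5120 kg
Substrate = Total_raw * (1 - loss/100) = 3200.5120 * (1 - 23.9910/100) = 2432.6772 kg
Syntan = Substrate * pct / 100 = 2432.6772 * 4.6570 / 100 = 113.2898 kg


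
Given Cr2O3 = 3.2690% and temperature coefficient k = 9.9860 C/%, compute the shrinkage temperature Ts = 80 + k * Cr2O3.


Formula: Ts = 80 + k * Cr2O3
Substituting: Ts = 80 + 9.9860 * 3.2690
Result: 112.6442 C


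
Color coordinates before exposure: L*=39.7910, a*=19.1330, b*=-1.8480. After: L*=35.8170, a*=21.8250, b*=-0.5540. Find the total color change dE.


dL = -3.9740, da = 2.6920, db = 1.2940
dE = sqrt((-3.9740)^2 + 2.6920^2 + 1.2940^2) = 4.9713


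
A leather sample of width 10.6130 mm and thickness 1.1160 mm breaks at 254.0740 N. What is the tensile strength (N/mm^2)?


Formula: TS = force / (width * thickness)
Substituting: TS = 254.0740 / (10.6130 * 1.1160)
Result: 21.4515 N/mm^2


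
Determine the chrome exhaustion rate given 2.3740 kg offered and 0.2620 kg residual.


Formula: Uptake = (offered - residual) / offered * 100
Substituting: Uptake = (2.3740 - 0.2620) / 2.3740 * 100
Result: 88.9638 %


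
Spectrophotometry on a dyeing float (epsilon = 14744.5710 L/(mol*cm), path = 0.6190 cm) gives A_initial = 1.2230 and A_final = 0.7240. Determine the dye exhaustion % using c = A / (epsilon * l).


c_initial = A_i / (epsilon * l) = 1.2230 / (14744.5710 * 0.6190) = 1.3400e-04 mol/L
c_final = A_f / (epsilon * l) = 0.7240 / (14744.5710 * 0.6190) = 7.9326e-05 mol/L
Exhaustion = (c_initial - c_final) / c_initial * 100 = (1.3400e-04 - 7.9326e-05) / 1.3400e-04 * 100 = 40.8013 %


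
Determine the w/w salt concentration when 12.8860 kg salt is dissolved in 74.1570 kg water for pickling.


Formula: Conc = salt / (water + salt) * 100
Substituting: Conc = 12.8860 / (74.1570 + 12.8860) * 100
Result: 14.8042 %


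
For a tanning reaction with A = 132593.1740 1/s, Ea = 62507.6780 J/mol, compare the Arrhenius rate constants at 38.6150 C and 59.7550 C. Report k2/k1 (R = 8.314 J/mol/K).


T1 = 38.6150 + 273.15 = 311.7650 K; T2 = 59.7550 + 273.15 = 332.9050 K
k1 = A * exp(-Ea/(R*T1)) = 132593.1740 * exp(-62507.6780/(8.314*311.7650)) = 4.4596e-06 1/s
k2 = A * exp(-Ea/(R*T2)) = 132593.1740 * exp(-62507.6780/(8.314*332.9050)) = 2.0624e-05 1/s
k2/k1 = 2.0624e-05 / 4.4596e-06 = 4.6245


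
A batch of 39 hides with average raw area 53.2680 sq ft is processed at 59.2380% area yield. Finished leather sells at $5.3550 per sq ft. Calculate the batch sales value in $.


Raw_total = N * avg_area = 39 * 53.2680 = 2077.4520 sq ft
Finished = Raw_total * yield / 100 = 2077.4520 * 59.2380 / 100 = 1230.6410 sq ft
Value = Finished * price = 1230.6410 * 5.3550 = 6590.0826 $


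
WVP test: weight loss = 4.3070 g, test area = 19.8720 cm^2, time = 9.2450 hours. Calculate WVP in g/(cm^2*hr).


Formula: WVP = loss / (area * time)
Substituting: WVP = 4.3070 / (19.8720 * 9.2450)
Result: 0.0234437 g/(cm^2*hr)


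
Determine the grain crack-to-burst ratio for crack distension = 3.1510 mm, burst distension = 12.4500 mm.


Formula: Ratio = crack / burst
Substituting: Ratio = 3.1510 / 12.4500
Result: 0.2531


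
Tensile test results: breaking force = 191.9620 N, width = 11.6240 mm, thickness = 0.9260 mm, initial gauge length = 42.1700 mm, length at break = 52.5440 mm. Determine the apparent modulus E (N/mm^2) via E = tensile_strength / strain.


TS = F / (w * t) = 191.9620 / (11.6240 * 0.9260) = 17.8340 N/mm^2
strain = (Lf - L0) / L0 = (52.5440 - 42.1700) / 42.1700 = 0.2460
E = TS / strain = 17.8340 / 0.2460 = 72.4947 N/mm^2


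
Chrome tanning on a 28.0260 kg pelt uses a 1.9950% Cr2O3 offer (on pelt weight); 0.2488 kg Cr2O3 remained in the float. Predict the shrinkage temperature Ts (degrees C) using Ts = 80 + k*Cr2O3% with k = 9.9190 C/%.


Offered = pelt * offer_pct / 100 = 28.0260 * 1.9950 / 100 = 0.5591 kg
Uptake = offered - residual = 0.5591 - 0.2488 = 0.3103 kg
Cr2O3% on pelt = uptake / pelt * 100 = 0.3103 / 28.0260 * 100 = 1.1073 %
Ts = 80 + k * Cr2O3% = 80 + 9.9190 * 1.1073 = 90.9828 C


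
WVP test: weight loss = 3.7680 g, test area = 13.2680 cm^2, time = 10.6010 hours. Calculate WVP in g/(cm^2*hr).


Formula: WVP = loss / (area * time)
Substituting: WVP = 3.7680 / (13.2680 * 10.6010)
Result: 0.0267891 g/(cm^2*hr)


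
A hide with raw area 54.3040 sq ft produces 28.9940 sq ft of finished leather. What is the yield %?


Formula: Yield = finished / raw * 100
Substituting: Yield = 28.9940 / 54.3040 * 100
Result: 53.3920 %


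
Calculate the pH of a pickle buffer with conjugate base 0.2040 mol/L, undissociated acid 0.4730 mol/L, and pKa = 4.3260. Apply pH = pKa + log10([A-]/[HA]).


ratio = [A-] / [HA] = 0.2040 / 0.4730 = 0.4313
log10(ratio) = -0.3652
pH = pKa + log10(ratio) = 4.3260 - 0.3652 = 3.9608


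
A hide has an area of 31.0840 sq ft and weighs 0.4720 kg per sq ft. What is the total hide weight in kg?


Formula: Weight = area * weight_per_sqft
Substituting: Weight = 31.0840 * 0.4720
Result: 14.6716 kg


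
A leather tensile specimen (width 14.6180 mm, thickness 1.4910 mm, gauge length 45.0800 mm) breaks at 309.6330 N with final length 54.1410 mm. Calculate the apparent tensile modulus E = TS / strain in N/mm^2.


TS = F / (w * t) = 309.6330 / (14.6180 * 1.4910) = 14.2063 N/mm^2
strain = (Lf - L0) / L0 = (54.1410 - 45.0800) / 45.0800 = 0.2010
E = TS / strain = 14.2063 / 0.2010 = 70.6788 N/mm^2


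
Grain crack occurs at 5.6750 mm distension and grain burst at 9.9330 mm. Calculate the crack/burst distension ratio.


Formula: Ratio = crack / burst
Substituting: Ratio = 5.6750 / 9.9330
Result: 0.5713


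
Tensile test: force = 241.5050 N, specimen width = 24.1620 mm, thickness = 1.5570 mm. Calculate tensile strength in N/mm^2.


Formula: TS = force / (width * thickness)
Substituting: TS = 241.5050 / (24.1620 * 1.5570)
Result: 6.4196 N/mm^2


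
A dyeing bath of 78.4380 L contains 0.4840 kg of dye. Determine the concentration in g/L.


Formula: Conc = dye_mass(kg) / volume(L) * 1000
Substituting: Conc = 0.4840 / 78.4380 * 1000
Result: 6.1705 g/L


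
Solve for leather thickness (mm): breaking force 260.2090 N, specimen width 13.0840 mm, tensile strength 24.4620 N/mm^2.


Formula: t = F / (TS * w)
Substituting: t = 260.2090 / (24.4620 * 13.0840)
Result: 0.8130 mm


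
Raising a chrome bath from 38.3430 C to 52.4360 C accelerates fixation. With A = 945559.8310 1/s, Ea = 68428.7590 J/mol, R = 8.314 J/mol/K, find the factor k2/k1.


T1 = 38.3430 + 273.15 = 311.4930 K; T2 = 52.4360 + 273.15 = 325.5860 K
k1 = A * exp(-Ea/(R*T1)) = 945559.8310 * exp(-68428.7590/(8.314*311.4930)) = 3.1650e-06 1/s
k2 = A * exp(-Ea/(R*T2)) = 945559.8310 * exp(-68428.7590/(8.314*325.5860)) = 9.9330e-06 1/s
k2/k1 = 9.9330e-06 / 3.1650e-06 = 3.1384


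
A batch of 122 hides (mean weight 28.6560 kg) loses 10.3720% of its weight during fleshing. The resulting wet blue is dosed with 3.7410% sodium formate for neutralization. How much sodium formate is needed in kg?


Total_raw = N * avg_wt = 122 * 28.6560 = 3496.0320 kg
Substrate = Total_raw * (1 - loss/100) = 3496.0320 * (1 - 10.3720/100) = 3133.4236 kg
Neutralizer = Substrate * pct / 100 = 3133.4236 * 3.7410 / 100 = 117.2214 kg


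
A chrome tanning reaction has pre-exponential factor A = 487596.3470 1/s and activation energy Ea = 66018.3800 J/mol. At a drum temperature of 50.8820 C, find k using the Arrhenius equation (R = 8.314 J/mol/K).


T_K = T_C + 273.15 = 50.8820 + 273.15 = 324.0320 K
exponent = -Ea / (R * T_K) = -66018.3800 / (8.314 * 324.0320) = -24.5057
k = A * exp(exponent) = 487596.3470 * exp(-24.5057) = 1.1101e-05 1/s


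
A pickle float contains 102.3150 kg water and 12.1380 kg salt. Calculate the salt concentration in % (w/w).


Formula: Conc = salt / (water + salt) * 100
Substituting: Conc = 12.1380 / (102.3150 + 12.1380) * 100
Result: 10.6052 %


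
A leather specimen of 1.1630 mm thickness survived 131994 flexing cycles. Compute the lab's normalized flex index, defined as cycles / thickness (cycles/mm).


Formula: Index = cycles / thickness
Substituting: Index = 131994 / 1.1630
Result: 113494.4110 cycles/mm


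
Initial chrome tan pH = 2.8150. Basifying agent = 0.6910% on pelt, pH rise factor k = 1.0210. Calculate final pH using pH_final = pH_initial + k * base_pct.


Formula: pH_final = pH_initial + k * base_pct
Substituting: pH_final = 2.8150 + 1.0210 * 0.6910
Result: 3.5205


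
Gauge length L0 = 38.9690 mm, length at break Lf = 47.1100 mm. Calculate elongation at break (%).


Formula: Elongation = (Lf - L0) / L0 * 100
Substituting: Elongation = (47.1100 - 38.9690) / 38.9690 * 100
Result: 20.8910 %


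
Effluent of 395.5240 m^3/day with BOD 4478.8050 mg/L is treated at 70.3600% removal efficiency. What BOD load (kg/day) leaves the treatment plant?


Load_in = volume * conc / 1000 = 395.5240 * 4478.8050 / 1000 = 1771.4749 kg/day
Removed = Load_in * eff / 100 = 1771.4749 * 70.3600 / 100 = 1246.4097 kg/day
Load_out = Load_in - Removed = 1771.4749 - 1246.4097 = 525.0652 kg/day


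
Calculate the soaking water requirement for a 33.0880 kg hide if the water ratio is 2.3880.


Formula: Water = hide_weight * ratio
Substituting: Water = 33.0880 * 2.3880
Result: 79.0141 kg


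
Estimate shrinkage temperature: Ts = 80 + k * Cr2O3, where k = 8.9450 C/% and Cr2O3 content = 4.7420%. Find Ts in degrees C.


Formula: Ts = 80 + k * Cr2O3
Substituting: Ts = 80 + 8.9450 * 4.7420
Result: 122.4172 C


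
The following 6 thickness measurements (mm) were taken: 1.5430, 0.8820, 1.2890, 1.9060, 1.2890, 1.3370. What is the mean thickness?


Formula: Average = sum / n
Substituting: Average = 8.2460 / 6
Result: 1.3743 mm


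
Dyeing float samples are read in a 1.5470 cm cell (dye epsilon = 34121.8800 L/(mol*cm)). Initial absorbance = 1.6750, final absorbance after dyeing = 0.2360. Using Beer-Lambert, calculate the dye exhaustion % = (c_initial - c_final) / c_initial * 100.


c_initial = A_i / (epsilon * l) = 1.6750 / (34121.8800 * 1.5470) = 3.1732e-05 mol/L
c_final = A_f / (epsilon * l) = 0.2360 / (34121.8800 * 1.5470) = 4.4708e-06 mol/L
Exhaustion = (c_initial - c_final) / c_initial * 100 = (3.1732e-05 - 4.4708e-06) / 3.1732e-05 * 100 = 85.9104 %


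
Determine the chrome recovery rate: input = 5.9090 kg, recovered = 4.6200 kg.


Formula: Recovery = recovered / input * 100
Substituting: Recovery = 4.6200 / 5.9090 * 100
Result: 78.1858 %


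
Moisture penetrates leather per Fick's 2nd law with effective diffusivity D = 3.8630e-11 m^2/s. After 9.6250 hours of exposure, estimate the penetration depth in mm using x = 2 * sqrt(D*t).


t = 9.6250 hr * 3600 = 34650.0000 s
D * t = 3.8630e-11 * 34650.0000 = 1.3385e-06
x = 2 * sqrt(D*t) = 2 * sqrt(1.3385e-06) = 0.0023139 m = 2.3139 mm


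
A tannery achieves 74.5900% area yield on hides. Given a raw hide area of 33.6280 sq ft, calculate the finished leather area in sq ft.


Formula: finished = raw * yield / 100
Substituting: finished = 33.6280 * 74.5900 / 100
Result: 25.0831 sq ft


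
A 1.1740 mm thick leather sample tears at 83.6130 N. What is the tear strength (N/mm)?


Formula: Tear strength = force / thickness
Substituting: Tear strength = 83.6130 / 1.1740
Result: 71.2206 N/mm


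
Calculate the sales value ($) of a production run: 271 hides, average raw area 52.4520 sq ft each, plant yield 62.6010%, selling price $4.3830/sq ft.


Raw_total = N * avg_area = 271 * 52.4520 = 14214.4920 sq ft
Finished = Raw_total * yield / 100 = 14214.4920 * 62.6010 / 100 = 8898.4141 sq ft
Value = Finished * price = 8898.4141 * 4.3830 = 39001.7492 $


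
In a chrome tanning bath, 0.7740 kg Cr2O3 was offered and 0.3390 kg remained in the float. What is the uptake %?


Formula: Uptake = (offered - residual) / offered * 100
Substituting: Uptake = (0.7740 - 0.3390) / 0.7740 * 100
Result: 56.2016 %


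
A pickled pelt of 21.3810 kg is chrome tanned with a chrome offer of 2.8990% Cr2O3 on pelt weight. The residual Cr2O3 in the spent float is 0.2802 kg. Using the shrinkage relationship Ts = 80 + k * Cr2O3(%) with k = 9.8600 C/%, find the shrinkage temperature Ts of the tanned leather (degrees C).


Offered = pelt * offer_pct / 100 = 21.3810 * 2.8990 / 100 = 0.6198 kg
Uptake = offered - residual = 0.6198 - 0.2802 = 0.3396 kg
Cr2O3% on pelt = uptake / pelt * 100 = 0.3396 / 21.3810 * 100 = 1.5885 %
Ts = 80 + k * Cr2O3% = 80 + 9.8600 * 1.5885 = 95.6625 C


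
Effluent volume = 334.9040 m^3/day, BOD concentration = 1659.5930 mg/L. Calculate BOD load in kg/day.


Formula: BOD_load = volume * conc / 1000
Substituting: BOD_load = 334.9040 * 1659.5930 / 1000
Result: 555.8043 kg/day


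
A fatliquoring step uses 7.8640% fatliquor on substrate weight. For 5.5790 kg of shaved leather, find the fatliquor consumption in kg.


Formula: Fat = substrate * pct / 100
Substituting: Fat = 5.5790 * 7.8640 / 100
Result: 0.4387 kg


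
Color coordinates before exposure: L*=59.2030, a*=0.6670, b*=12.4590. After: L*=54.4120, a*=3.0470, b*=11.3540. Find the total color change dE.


dL = -4.7910, da = 2.3800, db = -1.1050
dE = sqrt((-4.7910)^2 + 2.3800^2 + (-1.1050)^2) = 5.4625


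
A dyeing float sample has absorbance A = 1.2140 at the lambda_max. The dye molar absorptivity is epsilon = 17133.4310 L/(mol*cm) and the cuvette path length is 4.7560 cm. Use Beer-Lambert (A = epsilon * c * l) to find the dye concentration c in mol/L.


Formula: c = A / (epsilon * l)
Substituting: c = 1.2140 / (17133.4310 * 4.7560)
Result: 1.4898e-05 mol/L


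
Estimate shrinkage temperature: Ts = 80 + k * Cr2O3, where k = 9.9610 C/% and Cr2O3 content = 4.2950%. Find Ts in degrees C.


Formula: Ts = 80 + k * Cr2O3
Substituting: Ts = 80 + 9.9610 * 4.2950
Result: 122.7825 C


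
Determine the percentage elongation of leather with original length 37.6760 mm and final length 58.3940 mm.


Formula: Elongation = (Lf - L0) / L0 * 100
Substituting: Elongation = (58.3940 - 37.6760) / 37.6760 * 100
Result: 54.9899 %


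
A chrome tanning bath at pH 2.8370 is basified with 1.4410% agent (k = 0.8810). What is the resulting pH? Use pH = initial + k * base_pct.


Formula: pH_final = pH_initial + k * base_pct
Substituting: pH_final = 2.8370 + 0.8810 * 1.4410
Result: 4.1065


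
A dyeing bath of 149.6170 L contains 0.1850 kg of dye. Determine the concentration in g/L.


Formula: Conc = dye_mass(kg) / volume(L) * 1000
Substituting: Conc = 0.1850 / 149.6170 * 1000
Result: 1.2365 g/L


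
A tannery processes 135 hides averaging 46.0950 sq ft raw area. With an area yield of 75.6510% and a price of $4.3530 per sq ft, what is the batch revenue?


Raw_total = N * avg_area = 135 * 46.0950 = 6222.8250 sq ft
Finished = Raw_total * yield / 100 = 6222.8250 * 75.6510 / 100 = 4707.6293 sq ft
Value = Finished * price = 4707.6293 * 4.3530 = 20492.3105 $


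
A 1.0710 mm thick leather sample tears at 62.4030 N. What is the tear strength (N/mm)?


Formula: Tear strength = force / thickness
Substituting: Tear strength = 62.4030 / 1.0710
Result: 58.2661 N/mm


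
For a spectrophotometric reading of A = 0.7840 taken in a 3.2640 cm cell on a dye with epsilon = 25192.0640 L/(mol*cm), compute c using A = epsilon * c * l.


Formula: c = A / (epsilon * l)
Substituting: c = 0.7840 / (25192.0640 * 3.2640)
Result: 9.5346e-06 mol/L


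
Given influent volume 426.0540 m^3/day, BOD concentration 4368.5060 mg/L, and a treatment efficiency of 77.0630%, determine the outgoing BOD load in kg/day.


Load_in = volume * conc / 1000 = 426.0540 * 4368.5060 / 1000 = 1861.2195 kg/day
Removed = Load_in * eff / 100 = 1861.2195 * 77.0630 / 100 = 1434.3115 kg/day
Load_out = Load_in - Removed = 1861.2195 - 1434.3115 = 426.9079 kg/day


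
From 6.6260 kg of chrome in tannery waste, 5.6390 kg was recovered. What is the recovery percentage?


Formula: Recovery = recovered / input * 100
Substituting: Recovery = 5.6390 / 6.6260 * 100
Result: 85.1041 %


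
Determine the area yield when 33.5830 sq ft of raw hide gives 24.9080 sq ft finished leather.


Formula: Yield = finished / raw * 100
Substituting: Yield = 24.9080 / 33.5830 * 100
Result: 74.1685 %


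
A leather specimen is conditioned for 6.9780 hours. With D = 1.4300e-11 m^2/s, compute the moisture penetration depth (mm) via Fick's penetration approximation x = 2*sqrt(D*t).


t = 6.9780 hr * 3600 = 25120.8000 s
D * t = 1.4300e-11 * 25120.8000 = 3.5923e-07
x = 2 * sqrt(D*t) = 2 * sqrt(3.5923e-07) = 0.00119871 m = 1.1987 mm


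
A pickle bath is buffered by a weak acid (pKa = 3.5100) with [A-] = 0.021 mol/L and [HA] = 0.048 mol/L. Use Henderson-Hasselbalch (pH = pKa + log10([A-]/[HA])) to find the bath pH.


ratio = [A-] / [HA] = 0.021 / 0.048 = 0.4375
log10(ratio) = -0.3590
pH = pKa + log10(ratio) = 3.5100 - 0.3590 = 3.1510


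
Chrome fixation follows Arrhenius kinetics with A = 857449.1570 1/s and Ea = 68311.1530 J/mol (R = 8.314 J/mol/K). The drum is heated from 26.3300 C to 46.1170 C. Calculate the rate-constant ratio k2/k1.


T1 = 26.3300 + 273.15 = 299.4800 K; T2 = 46.1170 + 273.15 = 319.2670 K
k1 = A * exp(-Ea/(R*T1)) = 857449.1570 * exp(-68311.1530/(8.314*299.4800)) = 1.0426e-06 1/s
k2 = A * exp(-Ea/(R*T2)) = 857449.1570 * exp(-68311.1530/(8.314*319.2670)) = 5.7089e-06 1/s
k2/k1 = 5.7089e-06 / 1.0426e-06 = 5.4759


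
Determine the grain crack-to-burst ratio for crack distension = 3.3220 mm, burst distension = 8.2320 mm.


Formula: Ratio = crack / burst
Substituting: Ratio = 3.3220 / 8.2320
Result: 0.4035


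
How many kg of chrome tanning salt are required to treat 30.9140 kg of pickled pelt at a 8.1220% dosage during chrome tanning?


Formula: Chrome = substrate * pct / 100
Substituting: Chrome = 30.9140 * 8.1220 / 100
Result: 2.5108 kg


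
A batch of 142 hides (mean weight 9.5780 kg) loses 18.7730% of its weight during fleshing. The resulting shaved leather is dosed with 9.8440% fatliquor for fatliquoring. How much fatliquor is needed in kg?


Total_raw = N * avg_wt = 142 * 9.5780 = 1360.0760 kg
Substrate = Total_raw * (1 - loss/100) = 1360.0760 * (1 - 18.7730/100) = 1104.7489 kg
Fat = Substrate * pct / 100 = 1104.7489 * 9.8440 / 100 = 108.7515 kg


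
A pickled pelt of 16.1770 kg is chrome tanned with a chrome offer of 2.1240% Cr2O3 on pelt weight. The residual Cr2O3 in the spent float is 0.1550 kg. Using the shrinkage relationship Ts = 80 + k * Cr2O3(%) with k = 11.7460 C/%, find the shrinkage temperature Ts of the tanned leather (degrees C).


Offered = pelt * offer_pct / 100 = 16.1770 * 2.1240 / 100 = 0.3436 kg
Uptake = offered - residual = 0.3436 - 0.1550 = 0.1886 kg
Cr2O3% on pelt = uptake / pelt * 100 = 0.1886 / 16.1770 * 100 = 1.1658 %
Ts = 80 + k * Cr2O3% = 80 + 11.7460 * 1.1658 = 93.6941 C


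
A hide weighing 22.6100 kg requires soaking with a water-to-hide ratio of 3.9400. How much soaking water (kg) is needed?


Formula: Water = hide_weight * ratio
Substituting: Water = 22.6100 * 3.9400
Result: 89.0834 kg


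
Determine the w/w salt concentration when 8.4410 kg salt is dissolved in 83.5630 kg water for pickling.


Formula: Conc = salt / (water + salt) * 100
Substituting: Conc = 8.4410 / (83.5630 + 8.4410) * 100
Result: 9.1746 %


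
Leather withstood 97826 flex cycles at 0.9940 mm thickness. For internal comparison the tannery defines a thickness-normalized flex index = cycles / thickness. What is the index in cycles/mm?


Formula: Index = cycles / thickness
Substituting: Index = 97826 / 0.9940
Result: 98416.4990 cycles/mm


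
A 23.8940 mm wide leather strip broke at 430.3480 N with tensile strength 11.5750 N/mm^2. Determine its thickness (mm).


Formula: t = F / (TS * w)
Substituting: t = 430.3480 / (11.5750 * 23.8940)
Result: 1.5560 mm


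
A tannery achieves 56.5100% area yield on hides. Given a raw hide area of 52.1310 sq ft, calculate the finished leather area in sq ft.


Formula: finished = raw * yield / 100
Substituting: finished = 52.1310 * 56.5100 / 100
Result: 29.4592 sq ft


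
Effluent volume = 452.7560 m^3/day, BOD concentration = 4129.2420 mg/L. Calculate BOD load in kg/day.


Formula: BOD_load = volume * conc / 1000
Substituting: BOD_load = 452.7560 * 4129.2420 / 1000
Result: 1869.5391 kg/day


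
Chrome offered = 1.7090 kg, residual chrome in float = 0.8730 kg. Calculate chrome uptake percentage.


Formula: Uptake = (offered - residual) / offered * 100
Substituting: Uptake = (1.7090 - 0.8730) / 1.7090 * 100
Result: 48.9175 %


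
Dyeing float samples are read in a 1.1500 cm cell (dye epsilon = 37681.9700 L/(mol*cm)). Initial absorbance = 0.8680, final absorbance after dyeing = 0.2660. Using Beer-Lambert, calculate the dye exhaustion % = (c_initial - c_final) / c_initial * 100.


c_initial = A_i / (epsilon * l) = 0.8680 / (37681.9700 * 1.1500) = 2.0030e-05 mol/L
c_final = A_f / (epsilon * l) = 0.2660 / (37681.9700 * 1.1500) = 6.1383e-06 mol/L
Exhaustion = (c_initial - c_final) / c_initial * 100 = (2.0030e-05 - 6.1383e-06) / 2.0030e-05 * 100 = 69.3548 %


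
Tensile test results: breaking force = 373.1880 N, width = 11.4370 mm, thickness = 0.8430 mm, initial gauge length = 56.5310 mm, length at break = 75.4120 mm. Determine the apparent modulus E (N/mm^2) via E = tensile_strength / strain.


TS = F / (w * t) = 373.1880 / (11.4370 * 0.8430) = 38.7069 N/mm^2
strain = (Lf - L0) / L0 = (75.4120 - 56.5310) / 56.5310 = 0.3340
E = TS / strain = 38.7069 / 0.3340 = 115.8910 N/mm^2


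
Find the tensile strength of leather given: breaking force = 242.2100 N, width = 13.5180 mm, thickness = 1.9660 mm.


Formula: TS = force / (width * thickness)
Substituting: TS = 242.2100 / (13.5180 * 1.9660)
Result: 9.1137 N/mm^2


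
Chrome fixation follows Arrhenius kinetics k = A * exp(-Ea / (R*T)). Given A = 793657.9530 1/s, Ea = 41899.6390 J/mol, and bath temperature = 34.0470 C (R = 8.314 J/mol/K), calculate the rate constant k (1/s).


T_K = T_C + 273.15 = 34.0470 + 273.15 = 307.1970 K
exponent = -Ea / (R * T_K) = -41899.6390 / (8.314 * 307.1970) = -16.4053
k = A * exp(exponent) = 793657.9530 * exp(-16.4053) = 0.0595548 1/s


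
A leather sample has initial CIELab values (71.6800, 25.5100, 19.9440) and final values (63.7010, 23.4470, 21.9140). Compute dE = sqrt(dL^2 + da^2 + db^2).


dL = -7.9790, da = -2.0630, db = 1.9700
dE = sqrt((-7.9790)^2 + (-2.0630)^2 + 1.9700^2) = 8.4736


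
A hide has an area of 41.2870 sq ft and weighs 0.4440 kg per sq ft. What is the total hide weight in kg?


Formula: Weight = area * weight_per_sqft
Substituting: Weight = 41.2870 * 0.4440
Result: 18.3314 kg


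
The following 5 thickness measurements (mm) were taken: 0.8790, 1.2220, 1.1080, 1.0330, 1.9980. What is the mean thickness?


Formula: Average = sum / n
Substituting: Average = 6.2400 / 5
Result: 1.2480 mm


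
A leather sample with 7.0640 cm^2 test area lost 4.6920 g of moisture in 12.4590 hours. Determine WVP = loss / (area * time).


Formula: WVP = loss / (area * time)
Substituting: WVP = 4.6920 / (7.0640 * 12.4590)
Result: 0.0533119 g/(cm^2*hr)


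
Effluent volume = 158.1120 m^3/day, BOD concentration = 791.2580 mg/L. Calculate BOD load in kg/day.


Formula: BOD_load = volume * conc / 1000
Substituting: BOD_load = 158.1120 * 791.2580 / 1000
Result: 125.1074 kg/day


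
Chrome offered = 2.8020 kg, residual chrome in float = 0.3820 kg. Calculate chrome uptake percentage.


Formula: Uptake = (offered - residual) / offered * 100
Substituting: Uptake = (2.8020 - 0.3820) / 2.8020 * 100
Result: 86.3669 %


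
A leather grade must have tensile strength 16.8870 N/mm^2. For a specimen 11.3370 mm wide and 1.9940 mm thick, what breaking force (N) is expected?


Formula: F = TS * w * t
Substituting: F = 16.8870 * 11.3370 * 1.9940
Result: 381.7472 N


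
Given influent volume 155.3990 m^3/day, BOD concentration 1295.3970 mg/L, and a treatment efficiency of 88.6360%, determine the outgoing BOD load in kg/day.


Load_in = volume * conc / 1000 = 155.3990 * 1295.3970 / 1000 = 201.3034 kg/day
Removed = Load_in * eff / 100 = 201.3034 * 88.6360 / 100 = 178.4273 kg/day
Load_out = Load_in - Removed = 201.3034 - 178.4273 = 22.8761 kg/day


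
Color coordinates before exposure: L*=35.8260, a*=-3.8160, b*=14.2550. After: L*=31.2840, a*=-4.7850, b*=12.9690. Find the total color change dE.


dL = -4.5420, da = -0.9690, db = -1.2860
dE = sqrt((-4.5420)^2 + (-0.9690)^2 + (-1.2860)^2) = 4.8190


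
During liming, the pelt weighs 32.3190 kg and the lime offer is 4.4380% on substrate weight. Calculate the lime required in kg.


Formula: Lime = substrate * pct / 100
Substituting: Lime = 32.3190 * 4.4380 / 100
Result: 1.4343 kg


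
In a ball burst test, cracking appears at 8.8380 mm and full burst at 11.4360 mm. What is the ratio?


Formula: Ratio = crack / burst
Substituting: Ratio = 8.8380 / 11.4360
Result: 0.7728


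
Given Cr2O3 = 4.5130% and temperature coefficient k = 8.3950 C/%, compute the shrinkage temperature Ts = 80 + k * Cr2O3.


Formula: Ts = 80 + k * Cr2O3
Substituting: Ts = 80 + 8.3950 * 4.5130
Result: 117.8866 C


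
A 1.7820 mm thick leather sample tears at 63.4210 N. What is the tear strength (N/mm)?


Formula: Tear strength = force / thickness
Substituting: Tear strength = 63.4210 / 1.7820
Result: 35.5898 N/mm


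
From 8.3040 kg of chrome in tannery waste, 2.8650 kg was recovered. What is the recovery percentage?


Formula: Recovery = recovered / input * 100
Substituting: Recovery = 2.8650 / 8.3040 * 100
Result: 34.5014 %


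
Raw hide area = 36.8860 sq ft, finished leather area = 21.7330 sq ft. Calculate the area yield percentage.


Formula: Yield = finished / raw * 100
Substituting: Yield = 21.7330 / 36.8860 * 100
Result: 58.9194 %


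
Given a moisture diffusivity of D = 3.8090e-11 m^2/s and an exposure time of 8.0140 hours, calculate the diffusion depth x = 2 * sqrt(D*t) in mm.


t = 8.0140 hr * 3600 = 28850.4000 s
D * t = 3.8090e-11 * 28850.4000 = 1.0989e-06
x = 2 * sqrt(D*t) = 2 * sqrt(1.0989e-06) = 0.00209658 m = 2.0966 mm


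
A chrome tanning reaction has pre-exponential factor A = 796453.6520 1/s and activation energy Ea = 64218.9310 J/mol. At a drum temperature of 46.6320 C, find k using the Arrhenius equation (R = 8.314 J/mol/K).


T_K = T_C + 273.15 = 46.6320 + 273.15 = 319.7820 K
exponent = -Ea / (R * T_K) = -64218.9310 / (8.314 * 319.7820) = -24.1546
k = A * exp(exponent) = 796453.6520 * exp(-24.1546) = 2.5761e-05 1/s


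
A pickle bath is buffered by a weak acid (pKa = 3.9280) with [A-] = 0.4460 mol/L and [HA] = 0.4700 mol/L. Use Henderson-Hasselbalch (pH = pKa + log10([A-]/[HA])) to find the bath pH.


ratio = [A-] / [HA] = 0.4460 / 0.4700 = 0.9489
log10(ratio) = -0.022763
pH = pKa + log10(ratio) = 3.9280 - 0.022763 = 3.9052


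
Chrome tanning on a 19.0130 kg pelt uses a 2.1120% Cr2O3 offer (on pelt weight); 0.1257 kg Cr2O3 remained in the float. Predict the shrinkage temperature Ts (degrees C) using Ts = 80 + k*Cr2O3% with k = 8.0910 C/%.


Offered = pelt * offer_pct / 100 = 19.0130 * 2.1120 / 100 = 0.4016 kg
Uptake = offered - residual = 0.4016 - 0.1257 = 0.2759 kg
Cr2O3% on pelt = uptake / pelt * 100 = 0.2759 / 19.0130 * 100 = 1.4509 %
Ts = 80 + k * Cr2O3% = 80 + 8.0910 * 1.4509 = 91.7390 C


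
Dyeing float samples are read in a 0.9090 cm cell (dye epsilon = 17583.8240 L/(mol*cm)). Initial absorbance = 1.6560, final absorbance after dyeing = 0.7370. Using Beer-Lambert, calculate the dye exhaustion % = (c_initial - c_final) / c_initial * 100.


c_initial = A_i / (epsilon * l) = 1.6560 / (17583.8240 * 0.9090) = 1.0361e-04 mol/L
c_final = A_f / (epsilon * l) = 0.7370 / (17583.8240 * 0.9090) = 4.6109e-05 mol/L
Exhaustion = (c_initial - c_final) / c_initial * 100 = (1.0361e-04 - 4.6109e-05) / 1.0361e-04 * 100 = 55.4952 %


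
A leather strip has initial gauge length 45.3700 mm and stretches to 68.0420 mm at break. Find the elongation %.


Formula: Elongation = (Lf - L0) / L0 * 100
Substituting: Elongation = (68.0420 - 45.3700) / 45.3700 * 100
Result: 49.9713 %


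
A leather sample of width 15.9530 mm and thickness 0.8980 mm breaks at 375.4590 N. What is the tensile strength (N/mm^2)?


Formula: TS = force / (width * thickness)
Substituting: TS = 375.4590 / (15.9530 * 0.8980)
Result: 26.2086 N/mm^2


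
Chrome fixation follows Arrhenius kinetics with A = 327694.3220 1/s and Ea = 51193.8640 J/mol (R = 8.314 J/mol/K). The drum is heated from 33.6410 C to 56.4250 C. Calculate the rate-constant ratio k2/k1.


T1 = 33.6410 + 273.15 = 306.7910 K; T2 = 56.4250 + 273.15 = 329.5750 K
k1 = A * exp(-Ea/(R*T1)) = 327694.3220 * exp(-51193.8640/(8.314*306.7910)) = 6.2924e-04 1/s
k2 = A * exp(-Ea/(R*T2)) = 327694.3220 * exp(-51193.8640/(8.314*329.5750)) = 0.00252008 1/s
k2/k1 = 0.00252008 / 6.2924e-04 = 4.0049


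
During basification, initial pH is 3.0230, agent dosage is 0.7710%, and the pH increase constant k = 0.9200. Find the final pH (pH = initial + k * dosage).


Formula: pH_final = pH_initial + k * base_pct
Substituting: pH_final = 3.0230 + 0.9200 * 0.7710
Result: 3.7323


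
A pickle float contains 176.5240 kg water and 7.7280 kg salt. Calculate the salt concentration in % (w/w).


Formula: Conc = salt / (water + salt) * 100
Substituting: Conc = 7.7280 / (176.5240 + 7.7280) * 100
Result: 4.1943 %


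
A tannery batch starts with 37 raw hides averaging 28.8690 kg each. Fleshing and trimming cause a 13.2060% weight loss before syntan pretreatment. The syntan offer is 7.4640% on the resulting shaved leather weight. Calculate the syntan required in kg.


Total_raw = N * avg_wt = 37 * 28.8690 = 1068.1530 kg
Substrate = Total_raw * (1 - loss/100) = 1068.1530 * (1 - 13.2060/100) = 927.0927 kg
Syntan = Substrate * pct / 100 = 927.0927 * 7.4640 / 100 = 69.1982 kg


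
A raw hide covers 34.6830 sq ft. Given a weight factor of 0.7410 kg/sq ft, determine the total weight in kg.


Formula: Weight = area * weight_per_sqft
Substituting: Weight = 34.6830 * 0.7410
Result: 25.7001 kg


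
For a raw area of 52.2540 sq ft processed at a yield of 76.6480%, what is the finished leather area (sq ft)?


Formula: finished = raw * yield / 100
Substituting: finished = 52.2540 * 76.6480 / 100
Result: 40.0516 sq ft


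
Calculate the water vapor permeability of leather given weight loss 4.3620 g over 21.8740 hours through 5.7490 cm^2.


Formula: WVP = loss / (area * time)
Substituting: WVP = 4.3620 / (5.7490 * 21.8740)
Result: 0.0346869 g/(cm^2*hr)


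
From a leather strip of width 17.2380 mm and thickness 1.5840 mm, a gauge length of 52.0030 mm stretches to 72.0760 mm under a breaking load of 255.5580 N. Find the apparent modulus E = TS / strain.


TS = F / (w * t) = 255.5580 / (17.2380 * 1.5840) = 9.3594 N/mm^2
strain = (Lf - L0) / L0 = (72.0760 - 52.0030) / 52.0030 = 0.3860
E = TS / strain = 9.3594 / 0.3860 = 24.2473 N/mm^2


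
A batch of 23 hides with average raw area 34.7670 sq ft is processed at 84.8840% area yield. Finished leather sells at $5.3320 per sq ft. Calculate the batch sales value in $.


Raw_total = N * avg_area = 23 * 34.7670 = 799.6410 sq ft
Finished = Raw_total * yield / 100 = 799.6410 * 84.8840 / 100 = 678.7673 sq ft
Value = Finished * price = 678.7673 * 5.3320 = 3619.1871 $


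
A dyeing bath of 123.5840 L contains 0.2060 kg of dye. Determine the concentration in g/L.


Formula: Conc = dye_mass(kg) / volume(L) * 1000
Substituting: Conc = 0.2060 / 123.5840 * 1000
Result: 1.6669 g/L


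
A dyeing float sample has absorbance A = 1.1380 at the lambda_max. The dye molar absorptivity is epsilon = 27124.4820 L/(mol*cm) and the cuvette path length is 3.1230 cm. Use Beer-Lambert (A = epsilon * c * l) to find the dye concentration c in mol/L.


Formula: c = A / (epsilon * l)
Substituting: c = 1.1380 / (27124.4820 * 3.1230)
Result: 1.3434e-05 mol/L


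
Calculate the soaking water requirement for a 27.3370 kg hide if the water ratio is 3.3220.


Formula: Water = hide_weight * ratio
Substituting: Water = 27.3370 * 3.3220
Result: 90.8135 kg


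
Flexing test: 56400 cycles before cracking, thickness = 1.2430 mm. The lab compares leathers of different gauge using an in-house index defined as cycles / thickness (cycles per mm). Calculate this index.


Formula: Index = cycles / thickness
Substituting: Index = 56400 / 1.2430
Result: 45374.0949 cycles/mm


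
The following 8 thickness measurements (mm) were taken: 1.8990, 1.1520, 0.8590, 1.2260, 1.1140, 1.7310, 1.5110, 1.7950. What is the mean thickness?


Formula: Average = sum / n
Substituting: Average = 11.2870 / 8
Result: 1.4109 mm


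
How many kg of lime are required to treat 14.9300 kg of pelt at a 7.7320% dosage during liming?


Formula: Lime = substrate * pct / 100
Substituting: Lime = 14.9300 * 7.7320 / 100
Result: 1.1544 kg


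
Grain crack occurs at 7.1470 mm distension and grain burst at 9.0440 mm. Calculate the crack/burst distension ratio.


Formula: Ratio = crack / burst
Substituting: Ratio = 7.1470 / 9.0440
Result: 0.7902


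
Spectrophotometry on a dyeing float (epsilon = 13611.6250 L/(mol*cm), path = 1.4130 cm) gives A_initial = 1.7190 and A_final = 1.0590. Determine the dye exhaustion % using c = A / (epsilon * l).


c_initial = A_i / (epsilon * l) = 1.7190 / (13611.6250 * 1.4130) = 8.9377e-05 mol/L
c_final = A_f / (epsilon * l) = 1.0590 / (13611.6250 * 1.4130) = 5.5061e-05 mol/L
Exhaustion = (c_initial - c_final) / c_initial * 100 = (8.9377e-05 - 5.5061e-05) / 8.9377e-05 * 100 = 38.3944 %


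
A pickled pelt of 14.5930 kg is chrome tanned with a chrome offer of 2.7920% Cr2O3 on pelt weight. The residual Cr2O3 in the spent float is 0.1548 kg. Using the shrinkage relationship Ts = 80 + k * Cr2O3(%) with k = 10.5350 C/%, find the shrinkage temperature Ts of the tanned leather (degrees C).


Offered = pelt * offer_pct / 100 = 14.5930 * 2.7920 / 100 = 0.4074 kg
Uptake = offered - residual = 0.4074 - 0.1548 = 0.2526 kg
Cr2O3% on pelt = uptake / pelt * 100 = 0.2526 / 14.5930 * 100 = 1.7312 %
Ts = 80 + k * Cr2O3% = 80 + 10.5350 * 1.7312 = 98.2384 C


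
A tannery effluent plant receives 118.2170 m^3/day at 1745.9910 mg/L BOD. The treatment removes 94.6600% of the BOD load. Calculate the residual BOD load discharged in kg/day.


Load_in = volume * conc / 1000 = 118.2170 * 1745.9910 / 1000 = 206.4058 kg/day
Removed = Load_in * eff / 100 = 206.4058 * 94.6600 / 100 = 195.3837 kg/day
Load_out = Load_in - Removed = 206.4058 - 195.3837 = 11.0221 kg/day


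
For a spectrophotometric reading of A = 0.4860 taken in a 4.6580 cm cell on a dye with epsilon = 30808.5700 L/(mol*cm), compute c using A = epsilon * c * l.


Formula: c = A / (epsilon * l)
Substituting: c = 0.4860 / (30808.5700 * 4.6580)
Result: 3.3866e-06 mol/L


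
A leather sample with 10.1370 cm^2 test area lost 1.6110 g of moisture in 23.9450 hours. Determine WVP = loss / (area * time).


Formula: WVP = loss / (area * time)
Substituting: WVP = 1.6110 / (10.1370 * 23.9450)
Result: 0.00663699 g/(cm^2*hr)


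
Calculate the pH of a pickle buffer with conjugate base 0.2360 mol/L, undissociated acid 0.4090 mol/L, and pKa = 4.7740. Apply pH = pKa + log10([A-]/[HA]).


ratio = [A-] / [HA] = 0.2360 / 0.4090 = 0.5770
log10(ratio) = -0.2388
pH = pKa + log10(ratio) = 4.7740 - 0.2388 = 4.5352


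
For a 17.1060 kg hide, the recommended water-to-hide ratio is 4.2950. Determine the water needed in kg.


Formula: Water = hide_weight * ratio
Substituting: Water = 17.1060 * 4.2950
Result: 73.4703 kg


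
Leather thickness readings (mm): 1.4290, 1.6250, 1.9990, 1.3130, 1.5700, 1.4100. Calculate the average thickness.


Formula: Average = sum / n
Substituting: Average = 9.3460 / 6
Result: 1.5577 mm


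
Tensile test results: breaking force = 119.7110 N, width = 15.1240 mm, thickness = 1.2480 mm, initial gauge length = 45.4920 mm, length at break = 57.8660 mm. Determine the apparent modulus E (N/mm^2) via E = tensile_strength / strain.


TS = F / (w * t) = 119.7110 / (15.1240 * 1.2480) = 6.3424 N/mm^2
strain = (Lf - L0) / L0 = (57.8660 - 45.4920) / 45.4920 = 0.2720
E = TS / strain = 6.3424 / 0.2720 = 23.3173 N/mm^2


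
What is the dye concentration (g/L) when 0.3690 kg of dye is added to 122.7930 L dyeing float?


Formula: Conc = dye_mass(kg) / volume(L) * 1000
Substituting: Conc = 0.3690 / 122.7930 * 1000
Result: 3.0051 g/L


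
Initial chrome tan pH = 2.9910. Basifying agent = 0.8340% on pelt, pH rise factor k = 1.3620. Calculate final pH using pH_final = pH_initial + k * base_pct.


Formula: pH_final = pH_initial + k * base_pct
Substituting: pH_final = 2.9910 + 1.3620 * 0.8340
Result: 4.1269


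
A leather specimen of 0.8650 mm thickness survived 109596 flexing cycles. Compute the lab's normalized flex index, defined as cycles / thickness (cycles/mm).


Formula: Index = cycles / thickness
Substituting: Index = 109596 / 0.8650
Result: 126700.5780 cycles/mm


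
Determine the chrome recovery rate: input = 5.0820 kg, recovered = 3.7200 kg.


Formula: Recovery = recovered / input * 100
Substituting: Recovery = 3.7200 / 5.0820 * 100
Result: 73.1995 %


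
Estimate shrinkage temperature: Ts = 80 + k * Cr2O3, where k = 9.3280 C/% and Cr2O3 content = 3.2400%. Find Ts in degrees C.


Formula: Ts = 80 + k * Cr2O3
Substituting: Ts = 80 + 9.3280 * 3.2400
Result: 110.2227 C


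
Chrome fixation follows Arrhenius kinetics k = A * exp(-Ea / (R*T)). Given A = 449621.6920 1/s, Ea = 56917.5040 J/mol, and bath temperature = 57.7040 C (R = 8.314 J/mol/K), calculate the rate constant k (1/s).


T_K = T_C + 273.15 = 57.7040 + 273.15 = 330.8540 K
exponent = -Ea / (R * T_K) = -56917.5040 / (8.314 * 330.8540) = -20.6919
k = A * exp(exponent) = 449621.6920 * exp(-20.6919) = 4.6397e-04 1/s


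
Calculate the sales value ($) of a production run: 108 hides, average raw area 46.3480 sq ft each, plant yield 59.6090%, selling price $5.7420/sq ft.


Raw_total = N * avg_area = 108 * 46.3480 = 5005.5840 sq ft
Finished = Raw_total * yield / 100 = 5005.5840 * 59.6090 / 100 = 2983.7786 sq ft
Value = Finished * price = 2983.7786 * 5.7420 = 17132.8565 $


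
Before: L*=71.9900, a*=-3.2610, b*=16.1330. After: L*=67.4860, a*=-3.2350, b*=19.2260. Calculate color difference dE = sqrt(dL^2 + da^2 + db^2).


dL = -4.5040, da = 0.026, db = 3.0930
dE = sqrt((-4.5040)^2 + 0.026^2 + 3.0930^2) = 5.4638


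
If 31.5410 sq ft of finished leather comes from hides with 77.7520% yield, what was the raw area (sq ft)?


Formula: raw = finished * 100 / yield
Substituting: raw = 31.5410 * 100 / 77.7520
Result: 40.5662 sq ft


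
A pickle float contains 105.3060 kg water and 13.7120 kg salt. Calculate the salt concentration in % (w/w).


Formula: Conc = salt / (water + salt) * 100
Substituting: Conc = 13.7120 / (105.3060 + 13.7120) * 100
Result: 11.5209 %


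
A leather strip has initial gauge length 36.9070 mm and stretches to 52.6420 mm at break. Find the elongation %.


Formula: Elongation = (Lf - L0) / L0 * 100
Substituting: Elongation = (52.6420 - 36.9070) / 36.9070 * 100
Result: 42.6342 %


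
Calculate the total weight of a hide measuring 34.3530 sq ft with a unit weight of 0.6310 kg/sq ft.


Formula: Weight = area * weight_per_sqft
Substituting: Weight = 34.3530 * 0.6310
Result: 21.6767 kg


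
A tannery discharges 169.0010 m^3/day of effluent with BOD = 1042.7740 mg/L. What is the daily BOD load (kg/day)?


Formula: BOD_load = volume * conc / 1000
Substituting: BOD_load = 169.0010 * 1042.7740 / 1000
Result: 176.2298 kg/day
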